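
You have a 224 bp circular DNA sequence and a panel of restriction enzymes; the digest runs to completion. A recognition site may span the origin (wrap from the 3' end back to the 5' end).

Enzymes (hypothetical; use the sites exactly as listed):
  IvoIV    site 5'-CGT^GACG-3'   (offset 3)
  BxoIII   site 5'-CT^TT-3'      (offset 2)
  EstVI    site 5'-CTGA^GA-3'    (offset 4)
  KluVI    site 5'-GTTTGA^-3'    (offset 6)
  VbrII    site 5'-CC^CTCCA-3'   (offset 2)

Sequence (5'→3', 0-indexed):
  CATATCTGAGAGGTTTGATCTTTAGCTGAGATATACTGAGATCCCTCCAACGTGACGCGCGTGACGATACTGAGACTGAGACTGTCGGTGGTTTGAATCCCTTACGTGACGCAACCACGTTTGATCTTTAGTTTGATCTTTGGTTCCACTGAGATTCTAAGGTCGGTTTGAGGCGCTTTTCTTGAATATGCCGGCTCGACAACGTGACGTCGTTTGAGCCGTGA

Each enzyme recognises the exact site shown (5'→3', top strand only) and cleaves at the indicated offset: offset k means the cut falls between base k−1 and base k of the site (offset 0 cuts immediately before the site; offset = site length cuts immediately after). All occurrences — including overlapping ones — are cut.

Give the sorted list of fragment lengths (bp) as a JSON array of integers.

[3,3,3,5,6,6,8,9,9,9,9,10,11,11,12,13,16,17,17,19,28]

Site scan:
  IvoIV (CGTGACG, off=3): starts [50, 59, 104, 202] → cuts [53, 62, 107, 205]
  BxoIII (CTTT, off=2): starts [19, 125, 137, 175] → cuts [21, 127, 139, 177]
  EstVI (CTGAGA, off=4): starts [5, 25, 35, 69, 75, 148] → cuts [9, 29, 39, 73, 79, 152]
  KluVI (GTTTGA, off=6): starts [12, 90, 118, 130, 165, 211] → cuts [18, 96, 124, 136, 171, 217]
  VbrII (CCCTCCA, off=2): starts [42] → cuts [44]

All cut coordinates (distinct, sorted): [9, 18, 21, 29, 39, 44, 53, 62, 73, 79, 96, 107, 124, 127, 136, 139, 152, 171, 177, 205, 217]

Fragments:
  9→18: 9 bp
  18→21: 3 bp
  21→29: 8 bp
  29→39: 10 bp
  39→44: 5 bp
  44→53: 9 bp
  53→62: 9 bp
  62→73: 11 bp
  73→79: 6 bp
  79→96: 17 bp
  96→107: 11 bp
  107→124: 17 bp
  124→127: 3 bp
  127→136: 9 bp
  136→139: 3 bp
  139→152: 13 bp
  152→171: 19 bp
  171→177: 6 bp
  177→205: 28 bp
  205→217: 12 bp
  217→9 (wrap): 224-217+9 = 16 bp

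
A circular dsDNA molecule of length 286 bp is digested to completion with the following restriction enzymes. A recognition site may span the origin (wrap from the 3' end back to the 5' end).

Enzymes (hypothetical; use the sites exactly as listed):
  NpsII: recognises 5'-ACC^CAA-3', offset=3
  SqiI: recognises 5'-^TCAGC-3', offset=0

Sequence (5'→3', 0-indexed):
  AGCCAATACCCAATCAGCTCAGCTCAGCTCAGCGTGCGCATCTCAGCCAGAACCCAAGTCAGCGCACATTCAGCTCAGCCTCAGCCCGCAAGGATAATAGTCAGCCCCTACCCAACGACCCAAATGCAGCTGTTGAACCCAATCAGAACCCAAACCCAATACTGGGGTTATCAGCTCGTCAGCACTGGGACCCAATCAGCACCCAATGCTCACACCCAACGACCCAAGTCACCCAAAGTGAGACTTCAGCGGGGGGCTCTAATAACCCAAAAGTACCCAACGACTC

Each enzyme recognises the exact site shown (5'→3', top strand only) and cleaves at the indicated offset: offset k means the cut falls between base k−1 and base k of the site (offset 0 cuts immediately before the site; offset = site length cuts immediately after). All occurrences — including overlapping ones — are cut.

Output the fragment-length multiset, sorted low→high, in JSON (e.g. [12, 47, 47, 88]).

Per-enzyme occurrences:
  NpsII ACCCAA/3: at [7, 51, 109, 117, 136, 147, 153, 189, 200, 213, 221, 230, 264, 274] ⇒ [10, 54, 112, 120, 139, 150, 156, 192, 203, 216, 224, 233, 267, 277]
  SqiI TCAGC/0: at [13, 18, 23, 28, 42, 58, 69, 74, 80, 100, 170, 178, 195, 245, 284] ⇒ [13, 18, 23, 28, 42, 58, 69, 74, 80, 100, 170, 178, 195, 245, 284]

All cut coordinates (distinct, sorted): [10, 13, 18, 23, 28, 42, 54, 58, 69, 74, 80, 100, 112, 120, 139, 150, 156, 170, 178, 192, 195, 203, 216, 224, 233, 245, 267, 277, 284]

Fragments:
  10→13: 3 bp
  13→18: 5 bp
  18→23: 5 bp
  23→28: 5 bp
  28→42: 14 bp
  42→54: 12 bp
  54→58: 4 bp
  58→69: 11 bp
  69→74: 5 bp
  74→80: 6 bp
  80→100: 20 bp
  100→112: 12 bp
  112→120: 8 bp
  120→139: 19 bp
  139→150: 11 bp
  150→156: 6 bp
  156→170: 14 bp
  170→178: 8 bp
  178→192: 14 bp
  192→195: 3 bp
  195→203: 8 bp
  203→216: 13 bp
  216→224: 8 bp
  224→233: 9 bp
  233→245: 12 bp
  245→267: 22 bp
  267→277: 10 bp
  277→284: 7 bp
  284→10 (wrap): 286-284+10 = 12 bp

[3,3,4,5,5,5,5,6,6,7,8,8,8,8,9,10,11,11,12,12,12,12,13,14,14,14,19,20,22]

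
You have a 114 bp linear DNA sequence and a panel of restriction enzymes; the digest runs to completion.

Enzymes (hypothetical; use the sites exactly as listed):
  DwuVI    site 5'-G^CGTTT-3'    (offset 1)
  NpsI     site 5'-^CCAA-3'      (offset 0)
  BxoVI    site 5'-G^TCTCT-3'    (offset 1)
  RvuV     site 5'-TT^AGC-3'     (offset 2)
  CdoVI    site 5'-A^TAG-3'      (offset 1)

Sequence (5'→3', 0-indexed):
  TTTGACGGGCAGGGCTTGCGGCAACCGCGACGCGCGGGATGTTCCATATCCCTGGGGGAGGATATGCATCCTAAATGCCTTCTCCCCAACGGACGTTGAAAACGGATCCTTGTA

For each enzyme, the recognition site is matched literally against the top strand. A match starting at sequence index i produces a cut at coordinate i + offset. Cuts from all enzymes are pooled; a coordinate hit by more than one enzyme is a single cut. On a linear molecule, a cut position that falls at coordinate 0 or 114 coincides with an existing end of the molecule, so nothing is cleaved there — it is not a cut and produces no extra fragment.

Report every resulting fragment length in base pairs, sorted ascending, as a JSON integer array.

[29,85]

Site scan:
  DwuVI (GCGTTT, off=1): no sites
  NpsI (CCAA, off=0): starts [85] → cuts [85]
  BxoVI (GTCTCT, off=1): no sites
  RvuV (TTAGC, off=2): no sites
  CdoVI (ATAG, off=1): no sites

All cut coordinates (distinct, sorted): [85]

Fragment lengths:
  [0,85): 85 bp
  [85,114): 29 bp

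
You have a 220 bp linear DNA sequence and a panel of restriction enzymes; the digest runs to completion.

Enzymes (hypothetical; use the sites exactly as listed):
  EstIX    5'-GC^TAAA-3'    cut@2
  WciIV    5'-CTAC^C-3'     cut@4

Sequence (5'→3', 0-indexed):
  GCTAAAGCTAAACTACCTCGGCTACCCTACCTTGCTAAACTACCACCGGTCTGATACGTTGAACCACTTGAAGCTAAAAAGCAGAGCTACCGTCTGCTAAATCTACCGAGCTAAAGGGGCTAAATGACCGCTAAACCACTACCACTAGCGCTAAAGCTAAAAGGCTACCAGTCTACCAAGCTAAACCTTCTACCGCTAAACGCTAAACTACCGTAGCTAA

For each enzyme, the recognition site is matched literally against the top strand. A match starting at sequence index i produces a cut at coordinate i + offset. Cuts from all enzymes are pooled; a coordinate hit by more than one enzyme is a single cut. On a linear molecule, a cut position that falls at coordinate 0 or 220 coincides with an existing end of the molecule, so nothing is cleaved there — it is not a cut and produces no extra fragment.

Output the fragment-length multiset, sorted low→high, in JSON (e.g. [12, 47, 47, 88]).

[2,3,5,5,5,5,6,6,7,7,8,8,8,8,9,9,9,9,9,11,11,11,12,16,31]

Site scan:
  EstIX (GCTAAA, off=2): starts [0, 6, 33, 72, 95, 109, 118, 129, 149, 155, 179, 194, 201] → cuts [2, 8, 35, 74, 97, 111, 120, 131, 151, 157, 181, 196, 203]
  WciIV (CTACC, off=4): starts [12, 21, 26, 39, 86, 102, 138, 164, 172, 189, 207] → cuts [16, 25, 30, 43, 90, 106, 142, 168, 176, 193, 211]

Pooled cuts: [2, 8, 16, 25, 30, 35, 43, 74, 90, 97, 106, 111, 120, 131, 142, 151, 157, 168, 176, 181, 193, 196, 203, 211]

Fragment lengths:
  [0,2): 2 bp
  [2,8): 6 bp
  [8,16): 8 bp
  [16,25): 9 bp
  [25,30): 5 bp
  [30,35): 5 bp
  [35,43): 8 bp
  [43,74): 31 bp
  [74,90): 16 bp
  [90,97): 7 bp
  [97,106): 9 bp
  [106,111): 5 bp
  [111,120): 9 bp
  [120,131): 11 bp
  [131,142): 11 bp
  [142,151): 9 bp
  [151,157): 6 bp
  [157,168): 11 bp
  [168,176): 8 bp
  [176,181): 5 bp
  [181,193): 12 bp
  [193,196): 3 bp
  [196,203): 7 bp
  [203,211): 8 bp
  [211,220): 9 bp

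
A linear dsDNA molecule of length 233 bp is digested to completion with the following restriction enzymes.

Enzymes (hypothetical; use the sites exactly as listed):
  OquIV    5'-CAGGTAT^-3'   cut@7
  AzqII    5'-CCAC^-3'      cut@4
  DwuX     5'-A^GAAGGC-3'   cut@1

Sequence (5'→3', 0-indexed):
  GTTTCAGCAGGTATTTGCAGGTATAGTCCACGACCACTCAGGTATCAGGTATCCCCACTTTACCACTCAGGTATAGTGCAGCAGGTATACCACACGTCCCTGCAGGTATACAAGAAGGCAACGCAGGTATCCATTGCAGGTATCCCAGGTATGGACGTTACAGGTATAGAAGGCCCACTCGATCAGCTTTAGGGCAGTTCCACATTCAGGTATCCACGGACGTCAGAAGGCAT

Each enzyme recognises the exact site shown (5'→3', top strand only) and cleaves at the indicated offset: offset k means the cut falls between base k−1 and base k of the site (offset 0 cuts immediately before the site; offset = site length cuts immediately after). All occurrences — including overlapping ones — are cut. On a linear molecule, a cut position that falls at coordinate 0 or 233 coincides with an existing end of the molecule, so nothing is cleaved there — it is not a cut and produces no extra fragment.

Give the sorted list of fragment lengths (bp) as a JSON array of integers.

Per-enzyme occurrences:
  OquIV (CAGGTAT, off=7): starts [7, 17, 38, 45, 67, 81, 102, 123, 136, 145, 160, 206] → cuts [14, 24, 45, 52, 74, 88, 109, 130, 143, 152, 167, 213]
  AzqII (CCAC, off=4): starts [27, 33, 54, 62, 89, 174, 199, 213] → cuts [31, 37, 58, 66, 93, 178, 203, 217]
  DwuX (AGAAGGC, off=1): starts [112, 167, 224] → cuts [113, 168, 225]

All cut coordinates (distinct, sorted): [14, 24, 31, 37, 45, 52, 58, 66, 74, 88, 93, 109, 113, 130, 143, 152, 167, 168, 178, 203, 213, 217, 225]

Fragments:
  [0,14): 14 bp
  [14,24): 10 bp
  [24,31): 7 bp
  [31,37): 6 bp
  [37,45): 8 bp
  [45,52): 7 bp
  [52,58): 6 bp
  [58,66): 8 bp
  [66,74): 8 bp
  [74,88): 14 bp
  [88,93): 5 bp
  [93,109): 16 bp
  [109,113): 4 bp
  [113,130): 17 bp
  [130,143): 13 bp
  [143,152): 9 bp
  [152,167): 15 bp
  [167,168): 1 bp
  [168,178): 10 bp
  [178,203): 25 bp
  [203,213): 10 bp
  [213,217): 4 bp
  [217,225): 8 bp
  [225,233): 8 bp

[1,4,4,5,6,6,7,7,8,8,8,8,8,9,10,10,10,13,14,14,15,16,17,25]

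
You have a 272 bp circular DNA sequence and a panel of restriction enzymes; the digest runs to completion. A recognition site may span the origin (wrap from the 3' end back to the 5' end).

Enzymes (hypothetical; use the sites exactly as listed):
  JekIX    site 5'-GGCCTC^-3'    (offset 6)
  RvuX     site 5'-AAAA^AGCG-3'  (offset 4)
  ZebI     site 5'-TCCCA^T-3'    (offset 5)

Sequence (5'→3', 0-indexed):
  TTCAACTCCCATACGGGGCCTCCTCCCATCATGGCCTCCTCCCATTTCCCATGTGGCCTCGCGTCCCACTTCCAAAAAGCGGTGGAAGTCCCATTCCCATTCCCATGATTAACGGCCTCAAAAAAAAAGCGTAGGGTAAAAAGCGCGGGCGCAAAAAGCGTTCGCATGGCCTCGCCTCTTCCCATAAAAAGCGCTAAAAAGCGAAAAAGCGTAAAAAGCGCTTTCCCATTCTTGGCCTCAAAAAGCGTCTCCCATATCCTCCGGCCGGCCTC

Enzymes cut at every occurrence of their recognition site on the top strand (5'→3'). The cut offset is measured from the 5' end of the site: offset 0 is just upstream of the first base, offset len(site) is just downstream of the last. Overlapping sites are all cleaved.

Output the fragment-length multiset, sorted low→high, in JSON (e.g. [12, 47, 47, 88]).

Scan for sites:
  JekIX (GGCCTC, off=6): starts [16, 32, 54, 113, 167, 233, 266] → cuts [0, 22, 38, 60, 119, 173, 239]
  RvuX (AAAAAGCG, off=4): starts [73, 123, 137, 152, 185, 195, 203, 212, 239] → cuts [77, 127, 141, 156, 189, 199, 207, 216, 243]
  ZebI (TCCCAT, off=5): starts [6, 23, 39, 46, 88, 94, 100, 179, 223, 249] → cuts [11, 28, 44, 51, 93, 99, 105, 184, 228, 254]

All cut coordinates (distinct, sorted): [0, 11, 22, 28, 38, 44, 51, 60, 77, 93, 99, 105, 119, 127, 141, 156, 173, 184, 189, 199, 207, 216, 228, 239, 243, 254]

Fragment lengths:
  0→11: 11 bp
  11→22: 11 bp
  22→28: 6 bp
  28→38: 10 bp
  38→44: 6 bp
  44→51: 7 bp
  51→60: 9 bp
  60→77: 17 bp
  77→93: 16 bp
  93→99: 6 bp
  99→105: 6 bp
  105→119: 14 bp
  119→127: 8 bp
  127→141: 14 bp
  141→156: 15 bp
  156→173: 17 bp
  173→184: 11 bp
  184→189: 5 bp
  189→199: 10 bp
  199→207: 8 bp
  207→216: 9 bp
  216→228: 12 bp
  228→239: 11 bp
  239→243: 4 bp
  243→254: 11 bp
  254→0 (wrap): 272-254+0 = 18 bp

[4,5,6,6,6,6,7,8,8,9,9,10,10,11,11,11,11,11,12,14,14,15,16,17,17,18]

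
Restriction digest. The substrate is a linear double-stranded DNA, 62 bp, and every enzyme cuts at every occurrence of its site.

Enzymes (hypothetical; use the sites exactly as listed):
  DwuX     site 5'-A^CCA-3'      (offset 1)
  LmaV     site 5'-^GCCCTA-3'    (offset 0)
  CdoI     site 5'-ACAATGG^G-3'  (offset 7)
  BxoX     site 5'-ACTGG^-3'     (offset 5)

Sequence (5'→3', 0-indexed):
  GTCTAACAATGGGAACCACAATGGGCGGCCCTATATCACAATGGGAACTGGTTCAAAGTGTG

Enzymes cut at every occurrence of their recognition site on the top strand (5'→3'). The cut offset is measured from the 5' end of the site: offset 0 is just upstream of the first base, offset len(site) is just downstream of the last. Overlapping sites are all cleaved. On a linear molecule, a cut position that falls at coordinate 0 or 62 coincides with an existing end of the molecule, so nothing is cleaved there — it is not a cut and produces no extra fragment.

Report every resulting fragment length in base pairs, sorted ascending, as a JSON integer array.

[3,3,7,9,11,12,17]

Site scan:
  DwuX (ACCA, off=1): starts [14] → cuts [15]
  LmaV (GCCCTA, off=0): starts [27] → cuts [27]
  CdoI (ACAATGGG, off=7): starts [5, 17, 37] → cuts [12, 24, 44]
  BxoX (ACTGG, off=5): starts [46] → cuts [51]

All cut coordinates (distinct, sorted): [12, 15, 24, 27, 44, 51]

Fragment lengths:
  [0,12): 12 bp
  [12,15): 3 bp
  [15,24): 9 bp
  [24,27): 3 bp
  [27,44): 17 bp
  [44,51): 7 bp
  [51,62): 11 bp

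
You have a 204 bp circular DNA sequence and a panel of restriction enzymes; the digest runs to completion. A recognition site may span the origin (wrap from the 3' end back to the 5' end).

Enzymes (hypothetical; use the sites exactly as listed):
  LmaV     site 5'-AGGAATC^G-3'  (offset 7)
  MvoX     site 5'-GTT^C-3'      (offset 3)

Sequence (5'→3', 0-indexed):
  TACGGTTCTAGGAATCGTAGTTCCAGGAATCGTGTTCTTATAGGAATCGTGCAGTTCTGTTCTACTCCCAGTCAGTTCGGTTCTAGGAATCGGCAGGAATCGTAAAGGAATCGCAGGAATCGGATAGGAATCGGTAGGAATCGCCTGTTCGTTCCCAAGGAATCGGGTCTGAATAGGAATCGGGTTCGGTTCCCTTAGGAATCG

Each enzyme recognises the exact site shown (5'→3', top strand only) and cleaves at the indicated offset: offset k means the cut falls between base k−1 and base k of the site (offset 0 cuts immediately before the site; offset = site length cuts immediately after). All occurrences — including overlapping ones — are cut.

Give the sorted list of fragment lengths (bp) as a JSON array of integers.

[4,5,5,5,5,5,6,7,8,8,9,9,9,9,10,10,11,11,11,12,12,16,17]

Per-enzyme occurrences:
  LmaV (AGGAATCG, off=7): starts [9, 24, 41, 84, 94, 105, 114, 125, 135, 157, 174, 196] → cuts [16, 31, 48, 91, 101, 112, 121, 132, 142, 164, 181, 203]
  MvoX (GTTC, off=3): starts [4, 19, 33, 53, 58, 74, 79, 146, 150, 183, 188] → cuts [7, 22, 36, 56, 61, 77, 82, 149, 153, 186, 191]

All cut coordinates (distinct, sorted): [7, 16, 22, 31, 36, 48, 56, 61, 77, 82, 91, 101, 112, 121, 132, 142, 149, 153, 164, 181, 186, 191, 203]

Fragments:
  7→16: 9 bp
  16→22: 6 bp
  22→31: 9 bp
  31→36: 5 bp
  36→48: 12 bp
  48→56: 8 bp
  56→61: 5 bp
  61→77: 16 bp
  77→82: 5 bp
  82→91: 9 bp
  91→101: 10 bp
  101→112: 11 bp
  112→121: 9 bp
  121→132: 11 bp
  132→142: 10 bp
  142→149: 7 bp
  149→153: 4 bp
  153→164: 11 bp
  164→181: 17 bp
  181→186: 5 bp
  186→191: 5 bp
  191→203: 12 bp
  203→7 (wrap): 204-203+7 = 8 bp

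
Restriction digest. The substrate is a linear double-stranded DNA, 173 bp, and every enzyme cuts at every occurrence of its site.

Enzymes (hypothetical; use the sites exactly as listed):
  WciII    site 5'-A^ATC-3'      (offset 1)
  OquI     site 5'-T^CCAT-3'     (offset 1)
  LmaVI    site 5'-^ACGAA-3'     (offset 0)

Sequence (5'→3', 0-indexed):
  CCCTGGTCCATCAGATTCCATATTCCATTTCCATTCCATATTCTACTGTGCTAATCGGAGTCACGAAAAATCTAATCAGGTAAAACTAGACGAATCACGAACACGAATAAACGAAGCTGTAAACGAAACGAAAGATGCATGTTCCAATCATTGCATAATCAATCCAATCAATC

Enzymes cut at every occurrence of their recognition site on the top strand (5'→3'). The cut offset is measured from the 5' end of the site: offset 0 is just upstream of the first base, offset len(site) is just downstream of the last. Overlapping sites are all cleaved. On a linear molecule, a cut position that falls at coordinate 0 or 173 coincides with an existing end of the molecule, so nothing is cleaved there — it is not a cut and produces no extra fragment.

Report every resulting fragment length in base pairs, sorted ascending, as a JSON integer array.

[3,3,4,4,4,5,5,5,5,6,6,7,7,7,8,9,10,11,12,15,18,19]

Site scan:
  WciII AATC/1: at [52, 68, 73, 92, 145, 156, 160, 165, 169] ⇒ [53, 69, 74, 93, 146, 157, 161, 166, 170]
  OquI TCCAT/1: at [6, 16, 23, 29, 34] ⇒ [7, 17, 24, 30, 35]
  LmaVI ACGAA/0: at [62, 89, 96, 102, 110, 122, 127] ⇒ [62, 89, 96, 102, 110, 122, 127]

Pooled cuts: [7, 17, 24, 30, 35, 53, 62, 69, 74, 89, 93, 96, 102, 110, 122, 127, 146, 157, 161, 166, 170]

Fragment lengths:
  [0,7): 7 bp
  [7,17): 10 bp
  [17,24): 7 bp
  [24,30): 6 bp
  [30,35): 5 bp
  [35,53): 18 bp
  [53,62): 9 bp
  [62,69): 7 bp
  [69,74): 5 bp
  [74,89): 15 bp
  [89,93): 4 bp
  [93,96): 3 bp
  [96,102): 6 bp
  [102,110): 8 bp
  [110,122): 12 bp
  [122,127): 5 bp
  [127,146): 19 bp
  [146,157): 11 bp
  [157,161): 4 bp
  [161,166): 5 bp
  [166,170): 4 bp
  [170,173): 3 bp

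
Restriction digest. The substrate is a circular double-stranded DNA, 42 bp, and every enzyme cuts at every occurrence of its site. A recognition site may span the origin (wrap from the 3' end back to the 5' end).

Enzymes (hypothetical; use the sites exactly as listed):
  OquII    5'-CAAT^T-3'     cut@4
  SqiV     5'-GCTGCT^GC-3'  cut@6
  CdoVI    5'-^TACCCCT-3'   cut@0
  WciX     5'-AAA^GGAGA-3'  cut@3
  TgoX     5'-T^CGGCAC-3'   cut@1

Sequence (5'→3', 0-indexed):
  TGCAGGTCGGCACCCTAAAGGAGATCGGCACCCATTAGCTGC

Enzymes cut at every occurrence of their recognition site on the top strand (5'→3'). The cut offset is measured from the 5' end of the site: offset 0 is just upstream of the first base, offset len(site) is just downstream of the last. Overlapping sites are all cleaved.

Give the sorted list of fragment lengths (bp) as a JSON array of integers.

[6,6,12,18]

Scan for sites:
  OquII (CAATT, off=4): no sites
  SqiV (GCTGCTGC, off=6): starts [37] → cuts [1]
  CdoVI (TACCCCT, off=0): no sites
  WciX (AAAGGAGA, off=3): starts [16] → cuts [19]
  TgoX (TCGGCAC, off=1): starts [6, 24] → cuts [7, 25]

Pooled cuts: [1, 7, 19, 25]

Fragments:
  1→7: 6 bp
  7→19: 12 bp
  19→25: 6 bp
  25→1 (wrap): 42-25+1 = 18 bp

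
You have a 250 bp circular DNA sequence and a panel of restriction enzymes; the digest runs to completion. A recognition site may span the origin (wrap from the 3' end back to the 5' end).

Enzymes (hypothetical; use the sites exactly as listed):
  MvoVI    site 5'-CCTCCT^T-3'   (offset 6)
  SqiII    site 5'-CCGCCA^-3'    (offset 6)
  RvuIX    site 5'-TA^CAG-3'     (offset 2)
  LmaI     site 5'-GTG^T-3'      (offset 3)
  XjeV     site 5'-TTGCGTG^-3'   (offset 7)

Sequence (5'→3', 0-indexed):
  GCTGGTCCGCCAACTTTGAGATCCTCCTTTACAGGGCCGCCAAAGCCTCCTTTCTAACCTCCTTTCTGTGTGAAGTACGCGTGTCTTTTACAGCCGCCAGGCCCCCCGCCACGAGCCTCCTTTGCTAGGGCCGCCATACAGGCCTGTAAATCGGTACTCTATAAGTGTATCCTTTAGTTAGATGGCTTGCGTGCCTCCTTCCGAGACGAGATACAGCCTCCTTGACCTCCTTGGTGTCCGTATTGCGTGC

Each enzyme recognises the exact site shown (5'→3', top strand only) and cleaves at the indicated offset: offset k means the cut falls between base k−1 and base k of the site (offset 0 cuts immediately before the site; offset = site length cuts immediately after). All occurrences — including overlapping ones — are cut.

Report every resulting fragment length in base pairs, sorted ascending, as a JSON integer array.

[2,3,5,6,7,7,9,9,9,9,10,11,12,12,13,13,13,14,15,16,26,29]

Site scan:
  MvoVI CCTCCTT/6: at [22, 45, 57, 115, 193, 216, 225] ⇒ [28, 51, 63, 121, 199, 222, 231]
  SqiII CCGCCA/6: at [6, 36, 93, 105, 130] ⇒ [12, 42, 99, 111, 136]
  RvuIX TACAG/2: at [29, 88, 136, 211] ⇒ [31, 90, 138, 213]
  LmaI GTGT/3: at [67, 80, 164, 233] ⇒ [70, 83, 167, 236]
  XjeV TTGCGTG/7: at [186, 242] ⇒ [193, 249]

All cut coordinates (distinct, sorted): [12, 28, 31, 42, 51, 63, 70, 83, 90, 99, 111, 121, 136, 138, 167, 193, 199, 213, 222, 231, 236, 249]

Fragment lengths:
  12→28: 16 bp
  28→31: 3 bp
  31→42: 11 bp
  42→51: 9 bp
  51→63: 12 bp
  63→70: 7 bp
  70→83: 13 bp
  83→90: 7 bp
  90→99: 9 bp
  99→111: 12 bp
  111→121: 10 bp
  121→136: 15 bp
  136→138: 2 bp
  138→167: 29 bp
  167→193: 26 bp
  193→199: 6 bp
  199→213: 14 bp
  213→222: 9 bp
  222→231: 9 bp
  231→236: 5 bp
  236→249: 13 bp
  249→12 (wrap): 250-249+12 = 13 bp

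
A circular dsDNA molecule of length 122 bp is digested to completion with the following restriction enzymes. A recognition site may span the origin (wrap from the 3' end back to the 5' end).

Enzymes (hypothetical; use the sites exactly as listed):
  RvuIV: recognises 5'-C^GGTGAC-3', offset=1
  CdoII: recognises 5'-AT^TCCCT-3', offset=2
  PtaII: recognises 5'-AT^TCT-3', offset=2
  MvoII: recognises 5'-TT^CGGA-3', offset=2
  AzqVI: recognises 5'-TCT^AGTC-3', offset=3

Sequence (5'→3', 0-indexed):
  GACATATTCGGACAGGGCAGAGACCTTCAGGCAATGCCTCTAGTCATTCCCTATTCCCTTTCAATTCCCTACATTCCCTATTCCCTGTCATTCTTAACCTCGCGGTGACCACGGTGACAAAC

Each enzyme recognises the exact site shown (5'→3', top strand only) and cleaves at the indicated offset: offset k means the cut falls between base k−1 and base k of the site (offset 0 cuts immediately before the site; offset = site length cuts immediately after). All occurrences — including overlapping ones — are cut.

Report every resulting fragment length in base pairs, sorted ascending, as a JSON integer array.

Per-enzyme occurrences:
  RvuIV CGGTGAC/1: at [102, 111] ⇒ [103, 112]
  CdoII ATTCCCT/2: at [45, 52, 63, 72, 79] ⇒ [47, 54, 65, 74, 81]
  PtaII ATTCT/2: at [89] ⇒ [91]
  MvoII TTCGGA/2: at [6] ⇒ [8]
  AzqVI TCTAGTC/3: at [38] ⇒ [41]

All cut coordinates (distinct, sorted): [8, 41, 47, 54, 65, 74, 81, 91, 103, 112]

Fragments:
  8→41: 33 bp
  41→47: 6 bp
  47→54: 7 bp
  54→65: 11 bp
  65→74: 9 bp
  74→81: 7 bp
  81→91: 10 bp
  91→103: 12 bp
  103→112: 9 bp
  112→8 (wrap): 122-112+8 = 18 bp

[6,7,7,9,9,10,11,12,18,33]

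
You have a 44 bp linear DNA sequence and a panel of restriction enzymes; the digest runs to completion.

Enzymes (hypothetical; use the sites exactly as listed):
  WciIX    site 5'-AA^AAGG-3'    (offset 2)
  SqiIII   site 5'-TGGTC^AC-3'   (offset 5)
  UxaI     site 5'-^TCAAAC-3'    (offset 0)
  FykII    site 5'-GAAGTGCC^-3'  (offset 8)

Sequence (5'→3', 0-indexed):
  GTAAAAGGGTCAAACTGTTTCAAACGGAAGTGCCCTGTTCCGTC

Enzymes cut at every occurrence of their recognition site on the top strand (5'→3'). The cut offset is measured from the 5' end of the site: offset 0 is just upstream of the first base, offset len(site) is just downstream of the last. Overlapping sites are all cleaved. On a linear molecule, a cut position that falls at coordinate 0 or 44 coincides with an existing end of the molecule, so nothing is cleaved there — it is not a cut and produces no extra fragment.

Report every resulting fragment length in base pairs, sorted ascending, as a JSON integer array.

[4,5,10,10,15]

Per-enzyme occurrences:
  WciIX (AAAAGG, off=2): starts [2] → cuts [4]
  SqiIII (TGGTCAC, off=5): no sites
  UxaI (TCAAAC, off=0): starts [9, 19] → cuts [9, 19]
  FykII (GAAGTGCC, off=8): starts [26] → cuts [34]

Pooled cuts: [4, 9, 19, 34]

Fragment lengths:
  [0,4): 4 bp
  [4,9): 5 bp
  [9,19): 10 bp
  [19,34): 15 bp
  [34,44): 10 bp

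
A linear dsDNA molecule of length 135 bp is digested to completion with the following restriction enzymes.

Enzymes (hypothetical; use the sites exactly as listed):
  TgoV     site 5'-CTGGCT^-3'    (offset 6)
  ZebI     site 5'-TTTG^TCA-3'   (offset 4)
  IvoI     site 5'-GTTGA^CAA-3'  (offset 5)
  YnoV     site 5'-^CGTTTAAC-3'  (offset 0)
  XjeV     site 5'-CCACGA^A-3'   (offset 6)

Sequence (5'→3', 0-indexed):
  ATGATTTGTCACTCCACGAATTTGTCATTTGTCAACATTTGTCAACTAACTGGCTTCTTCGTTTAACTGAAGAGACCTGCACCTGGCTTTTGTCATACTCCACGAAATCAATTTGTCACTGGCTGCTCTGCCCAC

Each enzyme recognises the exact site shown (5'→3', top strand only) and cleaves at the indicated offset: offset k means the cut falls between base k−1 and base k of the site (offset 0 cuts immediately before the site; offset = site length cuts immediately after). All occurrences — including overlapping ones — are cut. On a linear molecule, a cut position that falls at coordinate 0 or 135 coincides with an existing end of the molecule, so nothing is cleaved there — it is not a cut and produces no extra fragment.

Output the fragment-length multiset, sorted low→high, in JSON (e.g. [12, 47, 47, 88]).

Site scan:
  TgoV (CTGGCT, off=6): starts [49, 82, 118] → cuts [55, 88, 124]
  ZebI (TTTGTCA, off=4): starts [4, 20, 27, 37, 88, 111] → cuts [8, 24, 31, 41, 92, 115]
  IvoI (GTTGACAA, off=5): no sites
  YnoV (CGTTTAAC, off=0): starts [59] → cuts [59]
  XjeV (CCACGAA, off=6): starts [13, 99] → cuts [19, 105]

All cut coordinates (distinct, sorted): [8, 19, 24, 31, 41, 55, 59, 88, 92, 105, 115, 124]

Fragments:
  [0,8): 8 bp
  [8,19): 11 bp
  [19,24): 5 bp
  [24,31): 7 bp
  [31,41): 10 bp
  [41,55): 14 bp
  [55,59): 4 bp
  [59,88): 29 bp
  [88,92): 4 bp
  [92,105): 13 bp
  [105,115): 10 bp
  [115,124): 9 bp
  [124,135): 11 bp

[4,4,5,7,8,9,10,10,11,11,13,14,29]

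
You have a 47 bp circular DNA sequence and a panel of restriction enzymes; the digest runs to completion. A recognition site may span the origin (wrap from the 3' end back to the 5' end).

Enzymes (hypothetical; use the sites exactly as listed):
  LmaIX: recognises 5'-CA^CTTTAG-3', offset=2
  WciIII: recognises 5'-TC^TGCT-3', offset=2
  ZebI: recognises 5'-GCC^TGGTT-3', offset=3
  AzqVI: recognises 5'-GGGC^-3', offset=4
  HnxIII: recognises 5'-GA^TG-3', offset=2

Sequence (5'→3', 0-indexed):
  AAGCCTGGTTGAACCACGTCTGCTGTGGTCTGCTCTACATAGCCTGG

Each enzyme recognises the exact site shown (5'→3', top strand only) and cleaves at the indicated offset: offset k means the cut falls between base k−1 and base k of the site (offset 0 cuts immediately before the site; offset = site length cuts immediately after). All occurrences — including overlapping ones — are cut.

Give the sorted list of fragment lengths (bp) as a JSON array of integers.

[10,15,22]

Scan for sites:
  LmaIX (CACTTTAG, off=2): no sites
  WciIII TCTGCT/2: at [18, 28] ⇒ [20, 30]
  ZebI GCCTGGTT/3: at [2] ⇒ [5]
  AzqVI (GGGC, off=4): no sites
  HnxIII (GATG, off=2): no sites

Pooled cuts: [5, 20, 30]

Fragment lengths:
  5→20: 15 bp
  20→30: 10 bp
  30→5 (wrap): 47-30+5 = 22 bp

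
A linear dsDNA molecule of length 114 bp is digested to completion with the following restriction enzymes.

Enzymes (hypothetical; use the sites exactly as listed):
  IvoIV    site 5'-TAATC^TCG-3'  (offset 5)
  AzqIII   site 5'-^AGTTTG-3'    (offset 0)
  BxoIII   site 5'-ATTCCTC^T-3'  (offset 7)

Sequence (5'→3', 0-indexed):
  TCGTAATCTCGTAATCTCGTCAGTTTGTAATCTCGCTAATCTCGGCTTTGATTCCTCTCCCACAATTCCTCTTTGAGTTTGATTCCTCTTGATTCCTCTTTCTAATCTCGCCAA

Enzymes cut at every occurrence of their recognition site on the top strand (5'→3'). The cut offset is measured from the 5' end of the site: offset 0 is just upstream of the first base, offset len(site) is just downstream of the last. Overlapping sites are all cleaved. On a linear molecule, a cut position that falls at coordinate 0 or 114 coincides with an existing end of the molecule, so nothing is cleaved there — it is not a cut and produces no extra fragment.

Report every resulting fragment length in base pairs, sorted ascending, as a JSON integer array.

Per-enzyme occurrences:
  IvoIV TAATCTCG/5: at [3, 11, 27, 36, 102] ⇒ [8, 16, 32, 41, 107]
  AzqIII AGTTTG/0: at [21, 75] ⇒ [21, 75]
  BxoIII ATTCCTCT/7: at [50, 64, 81, 91] ⇒ [57, 71, 88, 98]

All cut coordinates (distinct, sorted): [8, 16, 21, 32, 41, 57, 71, 75, 88, 98, 107]

Fragments:
  [0,8): 8 bp
  [8,16): 8 bp
  [16,21): 5 bp
  [21,32): 11 bp
  [32,41): 9 bp
  [41,57): 16 bp
  [57,71): 14 bp
  [71,75): 4 bp
  [75,88): 13 bp
  [88,98): 10 bp
  [98,107): 9 bp
  [107,114): 7 bp

[4,5,7,8,8,9,9,10,11,13,14,16]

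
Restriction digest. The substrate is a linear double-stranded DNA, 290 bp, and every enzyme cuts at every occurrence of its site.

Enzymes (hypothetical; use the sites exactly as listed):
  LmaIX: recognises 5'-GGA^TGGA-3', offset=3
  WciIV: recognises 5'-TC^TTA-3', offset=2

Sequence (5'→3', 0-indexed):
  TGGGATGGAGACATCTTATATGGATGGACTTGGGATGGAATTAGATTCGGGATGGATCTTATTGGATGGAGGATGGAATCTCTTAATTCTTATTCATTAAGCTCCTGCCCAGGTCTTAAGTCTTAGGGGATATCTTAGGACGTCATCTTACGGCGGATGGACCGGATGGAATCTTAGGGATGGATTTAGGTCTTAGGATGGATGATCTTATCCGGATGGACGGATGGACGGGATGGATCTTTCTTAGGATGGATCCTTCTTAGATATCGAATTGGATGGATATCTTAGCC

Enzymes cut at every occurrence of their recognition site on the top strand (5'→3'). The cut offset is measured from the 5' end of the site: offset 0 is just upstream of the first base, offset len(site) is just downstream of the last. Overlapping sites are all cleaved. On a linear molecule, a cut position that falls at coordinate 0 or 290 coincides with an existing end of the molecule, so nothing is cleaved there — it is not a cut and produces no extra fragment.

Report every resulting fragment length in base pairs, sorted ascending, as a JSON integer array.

[5,6,6,6,6,7,7,7,7,7,8,8,8,9,9,9,9,9,9,10,10,10,10,11,12,12,13,17,17,26]

Per-enzyme occurrences:
  LmaIX GGATGGA/3: at [2, 21, 32, 49, 63, 70, 154, 163, 177, 195, 213, 221, 230, 246, 273] ⇒ [5, 24, 35, 52, 66, 73, 157, 166, 180, 198, 216, 224, 233, 249, 276]
  WciIV TCTTA/2: at [13, 56, 80, 87, 113, 120, 132, 145, 171, 190, 205, 241, 257, 282] ⇒ [15, 58, 82, 89, 115, 122, 134, 147, 173, 192, 207, 243, 259, 284]

All cut coordinates (distinct, sorted): [5, 15, 24, 35, 52, 58, 66, 73, 82, 89, 115, 122, 134, 147, 157, 166, 173, 180, 192, 198, 207, 216, 224, 233, 243, 249, 259, 276, 284]

Fragments:
  [0,5): 5 bp
  [5,15): 10 bp
  [15,24): 9 bp
  [24,35): 11 bp
  [35,52): 17 bp
  [52,58): 6 bp
  [58,66): 8 bp
  [66,73): 7 bp
  [73,82): 9 bp
  [82,89): 7 bp
  [89,115): 26 bp
  [115,122): 7 bp
  [122,134): 12 bp
  [134,147): 13 bp
  [147,157): 10 bp
  [157,166): 9 bp
  [166,173): 7 bp
  [173,180): 7 bp
  [180,192): 12 bp
  [192,198): 6 bp
  [198,207): 9 bp
  [207,216): 9 bp
  [216,224): 8 bp
  [224,233): 9 bp
  [233,243): 10 bp
  [243,249): 6 bp
  [249,259): 10 bp
  [259,276): 17 bp
  [276,284): 8 bp
  [284,290): 6 bp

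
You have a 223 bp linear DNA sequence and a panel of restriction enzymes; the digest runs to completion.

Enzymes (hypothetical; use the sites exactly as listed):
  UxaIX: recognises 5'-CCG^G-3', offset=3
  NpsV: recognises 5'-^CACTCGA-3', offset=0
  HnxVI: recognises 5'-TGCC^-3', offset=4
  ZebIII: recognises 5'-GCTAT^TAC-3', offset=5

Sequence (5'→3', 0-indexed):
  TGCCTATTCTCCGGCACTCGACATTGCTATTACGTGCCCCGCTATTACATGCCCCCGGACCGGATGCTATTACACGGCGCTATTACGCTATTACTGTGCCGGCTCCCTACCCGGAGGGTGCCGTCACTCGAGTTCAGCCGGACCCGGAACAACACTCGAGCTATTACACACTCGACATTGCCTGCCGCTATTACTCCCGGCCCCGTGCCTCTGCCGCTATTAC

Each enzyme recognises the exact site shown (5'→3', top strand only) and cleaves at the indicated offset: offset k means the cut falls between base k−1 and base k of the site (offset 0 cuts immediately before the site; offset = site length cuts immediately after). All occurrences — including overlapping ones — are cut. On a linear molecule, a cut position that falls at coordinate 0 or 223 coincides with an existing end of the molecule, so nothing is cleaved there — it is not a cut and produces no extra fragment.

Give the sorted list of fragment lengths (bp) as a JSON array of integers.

Scan for sites:
  UxaIX CCGG/3: at [10, 54, 59, 98, 110, 137, 143, 196] ⇒ [13, 57, 62, 101, 113, 140, 146, 199]
  NpsV CACTCGA/0: at [14, 124, 152, 168] ⇒ [14, 124, 152, 168]
  HnxVI TGCC/4: at [0, 34, 49, 96, 118, 178, 182, 205, 211] ⇒ [4, 38, 53, 100, 122, 182, 186, 209, 215]
  ZebIII GCTATTAC/5: at [25, 40, 65, 78, 86, 159, 186, 215] ⇒ [30, 45, 70, 83, 91, 164, 191, 220]

All cut coordinates (distinct, sorted): [4, 13, 14, 30, 38, 45, 53, 57, 62, 70, 83, 91, 100, 101, 113, 122, 124, 140, 146, 152, 164, 168, 182, 186, 191, 199, 209, 215, 220]

Fragments:
  [0,4): 4 bp
  [4,13): 9 bp
  [13,14): 1 bp
  [14,30): 16 bp
  [30,38): 8 bp
  [38,45): 7 bp
  [45,53): 8 bp
  [53,57): 4 bp
  [57,62): 5 bp
  [62,70): 8 bp
  [70,83): 13 bp
  [83,91): 8 bp
  [91,100): 9 bp
  [100,101): 1 bp
  [101,113): 12 bp
  [113,122): 9 bp
  [122,124): 2 bp
  [124,140): 16 bp
  [140,146): 6 bp
  [146,152): 6 bp
  [152,164): 12 bp
  [164,168): 4 bp
  [168,182): 14 bp
  [182,186): 4 bp
  [186,191): 5 bp
  [191,199): 8 bp
  [199,209): 10 bp
  [209,215): 6 bp
  [215,220): 5 bp
  [220,223): 3 bp

[1,1,2,3,4,4,4,4,5,5,5,6,6,6,7,8,8,8,8,8,9,9,9,10,12,12,13,14,16,16]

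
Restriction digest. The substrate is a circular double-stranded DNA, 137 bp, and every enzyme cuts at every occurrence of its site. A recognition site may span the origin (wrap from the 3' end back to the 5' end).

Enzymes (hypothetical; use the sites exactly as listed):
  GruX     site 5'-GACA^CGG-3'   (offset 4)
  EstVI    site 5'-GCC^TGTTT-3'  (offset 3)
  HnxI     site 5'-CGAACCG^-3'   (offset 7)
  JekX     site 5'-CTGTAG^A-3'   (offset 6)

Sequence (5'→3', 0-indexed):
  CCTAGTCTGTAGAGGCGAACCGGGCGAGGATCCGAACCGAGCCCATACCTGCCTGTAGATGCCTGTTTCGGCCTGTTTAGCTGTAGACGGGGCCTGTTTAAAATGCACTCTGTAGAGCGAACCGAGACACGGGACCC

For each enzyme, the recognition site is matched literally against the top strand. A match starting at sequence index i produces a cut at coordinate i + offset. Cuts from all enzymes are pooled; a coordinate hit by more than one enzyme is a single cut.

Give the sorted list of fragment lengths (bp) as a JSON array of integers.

[5,5,8,9,10,10,13,17,19,20,21]

Scan for sites:
  GruX (GACACGG, off=4): starts [125] → cuts [129]
  EstVI (GCCTGTTT, off=3): starts [60, 70, 91] → cuts [63, 73, 94]
  HnxI (CGAACCG, off=7): starts [15, 32, 117] → cuts [22, 39, 124]
  JekX (CTGTAGA, off=6): starts [6, 52, 80, 109] → cuts [12, 58, 86, 115]

Pooled cuts: [12, 22, 39, 58, 63, 73, 86, 94, 115, 124, 129]

Fragments:
  12→22: 10 bp
  22→39: 17 bp
  39→58: 19 bp
  58→63: 5 bp
  63→73: 10 bp
  73→86: 13 bp
  86→94: 8 bp
  94→115: 21 bp
  115→124: 9 bp
  124→129: 5 bp
  129→12 (wrap): 137-129+12 = 20 bp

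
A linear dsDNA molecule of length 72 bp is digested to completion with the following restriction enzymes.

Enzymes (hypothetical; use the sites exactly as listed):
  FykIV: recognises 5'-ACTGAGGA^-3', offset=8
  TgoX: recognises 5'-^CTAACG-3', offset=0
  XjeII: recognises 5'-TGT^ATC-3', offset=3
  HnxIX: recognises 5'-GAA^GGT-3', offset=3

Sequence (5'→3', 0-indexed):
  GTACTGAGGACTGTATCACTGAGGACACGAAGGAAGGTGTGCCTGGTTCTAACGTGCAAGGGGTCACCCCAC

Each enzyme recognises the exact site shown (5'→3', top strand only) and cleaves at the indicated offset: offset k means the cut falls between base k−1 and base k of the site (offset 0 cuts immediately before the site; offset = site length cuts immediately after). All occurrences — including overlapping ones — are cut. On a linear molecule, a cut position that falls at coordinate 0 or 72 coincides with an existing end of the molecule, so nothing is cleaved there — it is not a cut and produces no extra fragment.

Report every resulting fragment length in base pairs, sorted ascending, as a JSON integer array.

[4,10,10,11,13,24]

Scan for sites:
  FykIV ACTGAGGA/8: at [2, 17] ⇒ [10, 25]
  TgoX CTAACG/0: at [48] ⇒ [48]
  XjeII TGTATC/3: at [11] ⇒ [14]
  HnxIX GAAGGT/3: at [32] ⇒ [35]

All cut coordinates (distinct, sorted): [10, 14, 25, 35, 48]

Fragments:
  [0,10): 10 bp
  [10,14): 4 bp
  [14,25): 11 bp
  [25,35): 10 bp
  [35,48): 13 bp
  [48,72): 24 bp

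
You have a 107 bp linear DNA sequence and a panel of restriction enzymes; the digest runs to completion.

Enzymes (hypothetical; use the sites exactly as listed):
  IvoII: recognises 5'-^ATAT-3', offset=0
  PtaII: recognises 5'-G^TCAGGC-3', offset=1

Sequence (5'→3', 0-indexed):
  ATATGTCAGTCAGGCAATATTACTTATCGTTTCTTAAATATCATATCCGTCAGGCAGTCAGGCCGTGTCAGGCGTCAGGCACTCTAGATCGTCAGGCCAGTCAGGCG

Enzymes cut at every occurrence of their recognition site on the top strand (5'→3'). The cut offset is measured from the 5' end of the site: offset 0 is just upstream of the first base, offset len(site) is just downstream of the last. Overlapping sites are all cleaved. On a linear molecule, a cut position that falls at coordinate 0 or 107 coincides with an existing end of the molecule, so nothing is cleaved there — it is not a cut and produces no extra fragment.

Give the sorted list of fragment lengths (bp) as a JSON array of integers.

Per-enzyme occurrences:
  IvoII ATAT/0: at [0, 16, 37, 42] ⇒ [16, 37, 42] (position 0 is a terminus of the linear molecule — no cut)
  PtaII GTCAGGC/1: at [8, 48, 56, 66, 73, 90, 99] ⇒ [9, 49, 57, 67, 74, 91, 100]

All cut coordinates (distinct, sorted): [9, 16, 37, 42, 49, 57, 67, 74, 91, 100]

Fragment lengths:
  [0,9): 9 bp
  [9,16): 7 bp
  [16,37): 21 bp
  [37,42): 5 bp
  [42,49): 7 bp
  [49,57): 8 bp
  [57,67): 10 bp
  [67,74): 7 bp
  [74,91): 17 bp
  [91,100): 9 bp
  [100,107): 7 bp

[5,7,7,7,7,8,9,9,10,17,21]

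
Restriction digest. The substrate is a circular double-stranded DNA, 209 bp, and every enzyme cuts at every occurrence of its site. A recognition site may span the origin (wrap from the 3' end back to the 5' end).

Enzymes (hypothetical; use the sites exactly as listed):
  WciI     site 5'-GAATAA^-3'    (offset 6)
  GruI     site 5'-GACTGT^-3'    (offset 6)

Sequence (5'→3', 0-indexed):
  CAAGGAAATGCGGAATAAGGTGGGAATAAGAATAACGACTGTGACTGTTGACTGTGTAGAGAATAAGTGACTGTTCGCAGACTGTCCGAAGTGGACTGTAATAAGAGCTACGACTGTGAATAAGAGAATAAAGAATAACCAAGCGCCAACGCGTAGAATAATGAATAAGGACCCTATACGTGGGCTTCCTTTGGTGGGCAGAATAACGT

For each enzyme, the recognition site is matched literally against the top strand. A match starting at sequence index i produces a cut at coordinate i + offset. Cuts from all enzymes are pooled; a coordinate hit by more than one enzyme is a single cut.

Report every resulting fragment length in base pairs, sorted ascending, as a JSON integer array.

[6,6,6,7,7,7,7,8,8,11,11,11,14,18,21,23,38]

Scan for sites:
  WciI (GAATAA, off=6): starts [12, 23, 29, 60, 117, 125, 132, 155, 162, 200] → cuts [18, 29, 35, 66, 123, 131, 138, 161, 168, 206]
  GruI (GACTGT, off=6): starts [36, 42, 49, 68, 79, 93, 111] → cuts [42, 48, 55, 74, 85, 99, 117]

All cut coordinates (distinct, sorted): [18, 29, 35, 42, 48, 55, 66, 74, 85, 99, 117, 123, 131, 138, 161, 168, 206]

Fragment lengths:
  18→29: 11 bp
  29→35: 6 bp
  35→42: 7 bp
  42→48: 6 bp
  48→55: 7 bp
  55→66: 11 bp
  66→74: 8 bp
  74→85: 11 bp
  85→99: 14 bp
  99→117: 18 bp
  117→123: 6 bp
  123→131: 8 bp
  131→138: 7 bp
  138→161: 23 bp
  161→168: 7 bp
  168→206: 38 bp
  206→18 (wrap): 209-206+18 = 21 bp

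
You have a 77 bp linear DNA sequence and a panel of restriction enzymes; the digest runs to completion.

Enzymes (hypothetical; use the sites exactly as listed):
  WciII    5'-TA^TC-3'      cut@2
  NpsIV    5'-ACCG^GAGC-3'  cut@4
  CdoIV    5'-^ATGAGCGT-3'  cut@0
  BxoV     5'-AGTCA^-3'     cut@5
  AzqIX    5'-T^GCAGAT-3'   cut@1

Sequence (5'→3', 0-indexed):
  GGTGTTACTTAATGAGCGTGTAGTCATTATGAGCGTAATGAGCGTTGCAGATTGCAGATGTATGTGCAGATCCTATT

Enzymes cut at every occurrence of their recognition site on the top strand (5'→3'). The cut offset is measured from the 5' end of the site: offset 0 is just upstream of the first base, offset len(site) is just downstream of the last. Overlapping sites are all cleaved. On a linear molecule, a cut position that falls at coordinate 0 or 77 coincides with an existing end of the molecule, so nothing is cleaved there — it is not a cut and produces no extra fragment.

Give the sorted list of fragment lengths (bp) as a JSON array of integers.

[2,7,9,9,11,12,12,15]

Per-enzyme occurrences:
  WciII (TATC, off=2): no sites
  NpsIV (ACCGGAGC, off=4): no sites
  CdoIV (ATGAGCGT, off=0): starts [11, 28, 37] → cuts [11, 28, 37]
  BxoV (AGTCA, off=5): starts [21] → cuts [26]
  AzqIX (TGCAGAT, off=1): starts [45, 52, 64] → cuts [46, 53, 65]

Pooled cuts: [11, 26, 28, 37, 46, 53, 65]

Fragments:
  [0,11): 11 bp
  [11,26): 15 bp
  [26,28): 2 bp
  [28,37): 9 bp
  [37,46): 9 bp
  [46,53): 7 bp
  [53,65): 12 bp
  [65,77): 12 bp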